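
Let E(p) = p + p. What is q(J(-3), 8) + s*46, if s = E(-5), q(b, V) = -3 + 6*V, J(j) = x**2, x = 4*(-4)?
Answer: -415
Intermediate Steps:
x = -16
E(p) = 2*p
J(j) = 256 (J(j) = (-16)**2 = 256)
s = -10 (s = 2*(-5) = -10)
q(J(-3), 8) + s*46 = (-3 + 6*8) - 10*46 = (-3 + 48) - 460 = 45 - 460 = -415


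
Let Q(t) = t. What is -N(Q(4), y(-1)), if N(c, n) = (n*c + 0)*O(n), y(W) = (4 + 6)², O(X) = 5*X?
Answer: -200000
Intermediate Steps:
y(W) = 100 (y(W) = 10² = 100)
N(c, n) = 5*c*n² (N(c, n) = (n*c + 0)*(5*n) = (c*n + 0)*(5*n) = (c*n)*(5*n) = 5*c*n²)
-N(Q(4), y(-1)) = -5*4*100² = -5*4*10000 = -1*200000 = -200000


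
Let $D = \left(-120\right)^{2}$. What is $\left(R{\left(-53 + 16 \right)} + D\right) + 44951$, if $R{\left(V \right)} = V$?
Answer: $59314$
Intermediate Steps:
$D = 14400$
$\left(R{\left(-53 + 16 \right)} + D\right) + 44951 = \left(\left(-53 + 16\right) + 14400\right) + 44951 = \left(-37 + 14400\right) + 44951 = 14363 + 44951 = 59314$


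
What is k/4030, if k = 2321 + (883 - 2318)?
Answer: 443/2015 ≈ 0.21985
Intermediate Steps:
k = 886 (k = 2321 - 1435 = 886)
k/4030 = 886/4030 = 886*(1/4030) = 443/2015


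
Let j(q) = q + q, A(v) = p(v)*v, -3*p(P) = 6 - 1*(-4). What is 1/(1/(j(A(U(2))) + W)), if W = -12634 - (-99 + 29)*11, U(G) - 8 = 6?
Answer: -35872/3 ≈ -11957.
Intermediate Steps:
U(G) = 14 (U(G) = 8 + 6 = 14)
p(P) = -10/3 (p(P) = -(6 - 1*(-4))/3 = -(6 + 4)/3 = -⅓*10 = -10/3)
A(v) = -10*v/3
j(q) = 2*q
W = -11864 (W = -12634 - (-70)*11 = -12634 - 1*(-770) = -12634 + 770 = -11864)
1/(1/(j(A(U(2))) + W)) = 1/(1/(2*(-10/3*14) - 11864)) = 1/(1/(2*(-140/3) - 11864)) = 1/(1/(-280/3 - 11864)) = 1/(1/(-35872/3)) = 1/(-3/35872) = -35872/3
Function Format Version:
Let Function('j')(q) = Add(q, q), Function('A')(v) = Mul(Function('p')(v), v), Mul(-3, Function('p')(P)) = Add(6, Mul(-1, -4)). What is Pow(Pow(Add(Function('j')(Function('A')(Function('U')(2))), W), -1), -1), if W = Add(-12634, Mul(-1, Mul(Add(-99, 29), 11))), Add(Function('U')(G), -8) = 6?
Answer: Rational(-35872, 3) ≈ -11957.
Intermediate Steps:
Function('U')(G) = 14 (Function('U')(G) = Add(8, 6) = 14)
Function('p')(P) = Rational(-10, 3) (Function('p')(P) = Mul(Rational(-1, 3), Add(6, Mul(-1, -4))) = Mul(Rational(-1, 3), Add(6, 4)) = Mul(Rational(-1, 3), 10) = Rational(-10, 3))
Function('A')(v) = Mul(Rational(-10, 3), v)
Function('j')(q) = Mul(2, q)
W = -11864 (W = Add(-12634, Mul(-1, Mul(-70, 11))) = Add(-12634, Mul(-1, -770)) = Add(-12634, 770) = -11864)
Pow(Pow(Add(Function('j')(Function('A')(Function('U')(2))), W), -1), -1) = Pow(Pow(Add(Mul(2, Mul(Rational(-10, 3), 14)), -11864), -1), -1) = Pow(Pow(Add(Mul(2, Rational(-140, 3)), -11864), -1), -1) = Pow(Pow(Add(Rational(-280, 3), -11864), -1), -1) = Pow(Pow(Rational(-35872, 3), -1), -1) = Pow(Rational(-3, 35872), -1) = Rational(-35872, 3)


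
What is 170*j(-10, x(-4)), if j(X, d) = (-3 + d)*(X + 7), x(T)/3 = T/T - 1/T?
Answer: -765/2 ≈ -382.50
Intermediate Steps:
x(T) = 3 - 3/T (x(T) = 3*(T/T - 1/T) = 3*(1 - 1/T) = 3 - 3/T)
j(X, d) = (-3 + d)*(7 + X)
170*j(-10, x(-4)) = 170*(-21 - 3*(-10) + 7*(3 - 3/(-4)) - 10*(3 - 3/(-4))) = 170*(-21 + 30 + 7*(3 - 3*(-1/4)) - 10*(3 - 3*(-1/4))) = 170*(-21 + 30 + 7*(3 + 3/4) - 10*(3 + 3/4)) = 170*(-21 + 30 + 7*(15/4) - 10*15/4) = 170*(-21 + 30 + 105/4 - 75/2) = 170*(-9/4) = -765/2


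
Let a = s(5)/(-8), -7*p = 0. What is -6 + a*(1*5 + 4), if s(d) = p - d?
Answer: -3/8 ≈ -0.37500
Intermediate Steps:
p = 0 (p = -1/7*0 = 0)
s(d) = -d (s(d) = 0 - d = -d)
a = 5/8 (a = -1*5/(-8) = -5*(-1/8) = 5/8 ≈ 0.62500)
-6 + a*(1*5 + 4) = -6 + 5*(1*5 + 4)/8 = -6 + 5*(5 + 4)/8 = -6 + (5/8)*9 = -6 + 45/8 = -3/8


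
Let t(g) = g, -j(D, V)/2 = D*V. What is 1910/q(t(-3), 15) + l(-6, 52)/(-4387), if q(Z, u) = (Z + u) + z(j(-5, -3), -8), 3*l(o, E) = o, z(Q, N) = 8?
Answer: 837921/8774 ≈ 95.500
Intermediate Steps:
j(D, V) = -2*D*V
l(o, E) = o/3
q(Z, u) = 8 + Z + u (q(Z, u) = (Z + u) + 8 = 8 + Z + u)
1910/q(t(-3), 15) + l(-6, 52)/(-4387) = 1910/(8 - 3 + 15) + ((1/3)*(-6))/(-4387) = 1910/20 - 2*(-1/4387) = 1910*(1/20) + 2/4387 = 191/2 + 2/4387 = 837921/8774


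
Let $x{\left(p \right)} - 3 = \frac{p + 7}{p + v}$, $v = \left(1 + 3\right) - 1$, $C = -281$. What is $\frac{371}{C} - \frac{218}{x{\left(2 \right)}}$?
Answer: $- \frac{157597}{3372} \approx -46.737$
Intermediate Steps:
$v = 3$ ($v = 4 - 1 = 3$)
$x{\left(p \right)} = 3 + \frac{7 + p}{3 + p}$ ($x{\left(p \right)} = 3 + \frac{p + 7}{p + 3} = 3 + \frac{7 + p}{3 + p}$)
$\frac{371}{C} - \frac{218}{x{\left(2 \right)}} = \frac{371}{-281} - \frac{218}{4 \frac{1}{3 + 2} \left(4 + 2\right)} = 371 \left(- \frac{1}{281}\right) - \frac{218}{4 \cdot \frac{1}{5} \cdot 6} = - \frac{371}{281} - \frac{218}{4 \cdot \frac{1}{5} \cdot 6} = - \frac{371}{281} - \frac{218}{\frac{24}{5}} = - \frac{371}{281} - \frac{545}{12} = - \frac{157597}{3372}$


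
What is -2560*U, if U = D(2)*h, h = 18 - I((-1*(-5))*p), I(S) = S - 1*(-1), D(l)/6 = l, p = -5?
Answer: -1290240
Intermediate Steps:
D(l) = 6*l
I(S) = 1 + S (I(S) = S + 1 = 1 + S)
h = 42 (h = 18 - (1 - 1*(-5)*(-5)) = 18 - (1 + 5*(-5)) = 18 - (1 - 25) = 18 - 1*(-24) = 18 + 24 = 42)
U = 504 (U = (6*2)*42 = 12*42 = 504)
-2560*U = -2560*504 = -1290240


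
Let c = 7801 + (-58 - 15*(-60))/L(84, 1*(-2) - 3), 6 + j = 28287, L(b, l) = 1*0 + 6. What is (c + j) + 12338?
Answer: 145681/3 ≈ 48560.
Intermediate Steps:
L(b, l) = 6 (L(b, l) = 0 + 6 = 6)
j = 28281 (j = -6 + 28287 = 28281)
c = 23824/3 (c = 7801 + (-58 - 15*(-60))/6 = 7801 + (-58 + 900)*(⅙) = 7801 + 842*(⅙) = 7801 + 421/3 = 23824/3 ≈ 7941.3)
(c + j) + 12338 = (23824/3 + 28281) + 12338 = 108667/3 + 12338 = 145681/3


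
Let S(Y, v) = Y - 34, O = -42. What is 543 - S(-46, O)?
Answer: 623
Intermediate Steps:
S(Y, v) = -34 + Y
543 - S(-46, O) = 543 - (-34 - 46) = 543 - 1*(-80) = 543 + 80 = 623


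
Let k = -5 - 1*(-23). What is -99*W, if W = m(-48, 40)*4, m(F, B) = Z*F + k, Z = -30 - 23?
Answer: -1014552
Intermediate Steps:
k = 18 (k = -5 + 23 = 18)
Z = -53
m(F, B) = 18 - 53*F (m(F, B) = -53*F + 18 = 18 - 53*F)
W = 10248 (W = (18 - 53*(-48))*4 = (18 + 2544)*4 = 2562*4 = 10248)
-99*W = -99*10248 = -1014552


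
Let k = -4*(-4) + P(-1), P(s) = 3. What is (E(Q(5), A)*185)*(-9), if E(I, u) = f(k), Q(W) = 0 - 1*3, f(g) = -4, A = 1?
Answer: 6660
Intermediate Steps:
k = 19 (k = -4*(-4) + 3 = 16 + 3 = 19)
Q(W) = -3 (Q(W) = 0 - 3 = -3)
E(I, u) = -4
(E(Q(5), A)*185)*(-9) = -4*185*(-9) = -740*(-9) = 6660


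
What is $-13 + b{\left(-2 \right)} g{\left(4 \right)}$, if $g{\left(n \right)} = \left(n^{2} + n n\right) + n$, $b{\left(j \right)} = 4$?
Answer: $131$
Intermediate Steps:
$g{\left(n \right)} = n + 2 n^{2}$ ($g{\left(n \right)} = \left(n^{2} + n^{2}\right) + n = 2 n^{2} + n = n + 2 n^{2}$)
$-13 + b{\left(-2 \right)} g{\left(4 \right)} = -13 + 4 \cdot 4 \left(1 + 2 \cdot 4\right) = -13 + 4 \cdot 4 \left(1 + 8\right) = -13 + 4 \cdot 4 \cdot 9 = -13 + 4 \cdot 36 = -13 + 144 = 131$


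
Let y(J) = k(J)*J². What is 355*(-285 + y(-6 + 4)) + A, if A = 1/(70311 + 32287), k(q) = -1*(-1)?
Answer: -10234663489/102598 ≈ -99755.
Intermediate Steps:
k(q) = 1
A = 1/102598 ≈ 9.7468e-6
y(J) = J² (y(J) = 1*J² = J²)
355*(-285 + y(-6 + 4)) + A = 355*(-285 + (-6 + 4)²) + 1/102598 = 355*(-285 + (-2)²) + 1/102598 = 355*(-285 + 4) + 1/102598 = 355*(-281) + 1/102598 = -99755 + 1/102598 = -10234663489/102598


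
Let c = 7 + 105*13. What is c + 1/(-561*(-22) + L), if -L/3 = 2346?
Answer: 7277089/5304 ≈ 1372.0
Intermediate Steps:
L = -7038 (L = -3*2346 = -7038)
c = 1372 (c = 7 + 1365 = 1372)
c + 1/(-561*(-22) + L) = 1372 + 1/(-561*(-22) - 7038) = 1372 + 1/(12342 - 7038) = 1372 + 1/5304 = 7277089/5304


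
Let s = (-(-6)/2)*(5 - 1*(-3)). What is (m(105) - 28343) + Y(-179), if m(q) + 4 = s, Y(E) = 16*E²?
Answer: 484333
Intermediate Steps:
s = 24 (s = (-(-6)/2)*(5 + 3) = -3*(-1)*8 = 3*8 = 24)
m(q) = 20 (m(q) = -4 + 24 = 20)
(m(105) - 28343) + Y(-179) = (20 - 28343) + 16*(-179)² = -28323 + 16*32041 = -28323 + 512656 = 484333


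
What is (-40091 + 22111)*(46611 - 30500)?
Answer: -289675780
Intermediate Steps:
(-40091 + 22111)*(46611 - 30500) = -17980*16111 = -289675780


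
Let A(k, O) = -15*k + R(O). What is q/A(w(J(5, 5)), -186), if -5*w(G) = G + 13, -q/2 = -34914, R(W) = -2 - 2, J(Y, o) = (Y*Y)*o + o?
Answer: 69828/425 ≈ 164.30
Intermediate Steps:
J(Y, o) = o + o*Y² (J(Y, o) = Y²*o + o = o*Y² + o = o + o*Y²)
R(W) = -4
q = 69828 (q = -2*(-34914) = 69828)
w(G) = -13/5 - G/5 (w(G) = -(G + 13)/5 = -(13 + G)/5 = -13/5 - G/5)
A(k, O) = -4 - 15*k (A(k, O) = -15*k - 4 = -4 - 15*k)
q/A(w(J(5, 5)), -186) = 69828/(-4 - 15*(-13/5 - (1 + 5²))) = 69828/(-4 - 15*(-13/5 - (1 + 25))) = 69828/(-4 - 15*(-13/5 - 26)) = 69828/(-4 - 15*(-143/5)) = 69828/(-4 + 429) = 69828/425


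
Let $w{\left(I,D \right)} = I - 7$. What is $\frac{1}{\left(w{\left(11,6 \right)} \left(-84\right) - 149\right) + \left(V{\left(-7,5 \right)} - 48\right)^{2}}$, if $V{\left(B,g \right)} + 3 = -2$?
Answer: $\frac{1}{2324} \approx 0.00043029$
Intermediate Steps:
$V{\left(B,g \right)} = -5$ ($V{\left(B,g \right)} = -3 - 2 = -5$)
$w{\left(I,D \right)} = -7 + I$
$\frac{1}{\left(w{\left(11,6 \right)} \left(-84\right) - 149\right) + \left(V{\left(-7,5 \right)} - 48\right)^{2}} = \frac{1}{\left(\left(-7 + 11\right) \left(-84\right) - 149\right) + \left(-5 - 48\right)^{2}} = \frac{1}{\left(4 \left(-84\right) - 149\right) + \left(-53\right)^{2}} = \frac{1}{\left(-336 - 149\right) + 2809} = \frac{1}{-485 + 2809} = \frac{1}{2324}$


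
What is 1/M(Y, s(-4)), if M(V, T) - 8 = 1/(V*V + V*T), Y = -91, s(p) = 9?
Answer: 7462/59697 ≈ 0.12500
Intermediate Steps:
M(V, T) = 8 + 1/(V² + T*V) (M(V, T) = 8 + 1/(V*V + V*T) = 8 + 1/(V² + T*V))
1/M(Y, s(-4)) = 1/((1 + 8*(-91)² + 8*9*(-91))/((-91)*(9 - 91))) = 1/(-1/91*(1 + 8*8281 - 6552)/(-82)) = 1/(-1/91*(-1/82)*(1 + 66248 - 6552)) = 1/(-1/91*(-1/82)*59697) = 1/(59697/7462) = 7462/59697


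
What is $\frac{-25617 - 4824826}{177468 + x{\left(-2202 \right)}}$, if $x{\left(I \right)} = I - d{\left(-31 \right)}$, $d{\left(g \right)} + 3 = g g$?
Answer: $- \frac{4850443}{174308} \approx -27.827$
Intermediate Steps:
$d{\left(g \right)} = -3 + g^{2}$ ($d{\left(g \right)} = -3 + g g = -3 + g^{2}$)
$x{\left(I \right)} = -958 + I$ ($x{\left(I \right)} = I - \left(-3 + \left(-31\right)^{2}\right) = I - \left(-3 + 961\right) = I - 958 = -958 + I$)
$\frac{-25617 - 4824826}{177468 + x{\left(-2202 \right)}} = \frac{-25617 - 4824826}{177468 - 3160} = - \frac{4850443}{177468 - 3160} = - \frac{4850443}{174308}$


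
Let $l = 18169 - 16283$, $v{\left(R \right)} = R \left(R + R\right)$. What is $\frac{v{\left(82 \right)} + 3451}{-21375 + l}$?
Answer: $- \frac{16899}{19489} \approx -0.8671$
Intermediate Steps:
$v{\left(R \right)} = 2 R^{2}$ ($v{\left(R \right)} = R 2 R = 2 R^{2}$)
$l = 1886$
$\frac{v{\left(82 \right)} + 3451}{-21375 + l} = \frac{2 \cdot 82^{2} + 3451}{-21375 + 1886} = \frac{2 \cdot 6724 + 3451}{-19489} = \left(13448 + 3451\right) \left(- \frac{1}{19489}\right) = 16899 \left(- \frac{1}{19489}\right) = - \frac{16899}{19489}$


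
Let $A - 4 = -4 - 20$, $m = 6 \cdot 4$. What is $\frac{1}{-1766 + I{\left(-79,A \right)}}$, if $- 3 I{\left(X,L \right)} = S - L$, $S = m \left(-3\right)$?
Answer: $- \frac{3}{5246} \approx -0.00057186$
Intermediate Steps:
$m = 24$
$S = -72$ ($S = 24 \left(-3\right) = -72$)
$A = -20$ ($A = 4 - 24 = -20$)
$I{\left(X,L \right)} = 24 + \frac{L}{3}$ ($I{\left(X,L \right)} = - \frac{-72 - L}{3} = 24 + \frac{L}{3}$)
$\frac{1}{-1766 + I{\left(-79,A \right)}} = \frac{1}{-1766 + \left(24 + \frac{1}{3} \left(-20\right)\right)} = \frac{1}{-1766 + \left(24 - \frac{20}{3}\right)} = \frac{1}{-1766 + \frac{52}{3}} = \frac{1}{- \frac{5246}{3}} = - \frac{3}{5246}$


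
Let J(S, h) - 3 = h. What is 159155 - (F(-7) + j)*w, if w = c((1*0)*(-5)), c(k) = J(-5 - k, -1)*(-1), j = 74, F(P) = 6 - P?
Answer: 159329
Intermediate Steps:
J(S, h) = 3 + h
c(k) = -2 (c(k) = (3 - 1)*(-1) = 2*(-1) = -2)
w = -2
159155 - (F(-7) + j)*w = 159155 - ((6 - 1*(-7)) + 74)*(-2) = 159155 - ((6 + 7) + 74)*(-2) = 159155 - (13 + 74)*(-2) = 159155 - 87*(-2) = 159155 - 1*(-174) = 159155 + 174 = 159329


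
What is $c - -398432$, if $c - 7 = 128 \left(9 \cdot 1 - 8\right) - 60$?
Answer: $398507$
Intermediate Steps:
$c = 75$ ($c = 7 - \left(60 - 128 \left(9 \cdot 1 - 8\right)\right) = 7 - \left(60 - 128 \left(9 - 8\right)\right) = 7 + \left(128 \cdot 1 - 60\right) = 7 + \left(128 - 60\right) = 7 + 68 = 75$)
$c - -398432 = 75 - -398432 = 75 + 398432 = 398507$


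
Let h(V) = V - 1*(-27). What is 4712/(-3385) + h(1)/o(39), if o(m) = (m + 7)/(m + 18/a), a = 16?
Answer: 7172591/311420 ≈ 23.032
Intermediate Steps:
h(V) = 27 + V (h(V) = V + 27 = 27 + V)
o(m) = (7 + m)/(9/8 + m) (o(m) = (m + 7)/(m + 18/16) = (7 + m)/(m + 18*(1/16)) = (7 + m)/(m + 9/8) = (7 + m)/(9/8 + m))
4712/(-3385) + h(1)/o(39) = 4712/(-3385) + (27 + 1)/((8*(7 + 39)/(9 + 8*39))) = 4712*(-1/3385) + 28/((8*46/(9 + 312))) = -4712/3385 + 28/((8*46/321)) = -4712/3385 + 28/((8*(1/321)*46)) = -4712/3385 + 28/(368/321) = -4712/3385 + 28*(321/368) = -4712/3385 + 2247/92 = 7172591/311420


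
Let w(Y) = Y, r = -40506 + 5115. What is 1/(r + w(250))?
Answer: -1/35141 ≈ -2.8457e-5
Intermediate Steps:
r = -35391
1/(r + w(250)) = 1/(-35391 + 250) = 1/(-35141) = -1/35141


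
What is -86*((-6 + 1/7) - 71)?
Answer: 46268/7 ≈ 6609.7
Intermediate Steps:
-86*((-6 + 1/7) - 71) = -86*(-41/7 - 71) = -86*(-538/7) = 46268/7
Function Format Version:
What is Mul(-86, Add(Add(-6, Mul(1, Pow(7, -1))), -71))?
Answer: Rational(46268, 7) ≈ 6609.7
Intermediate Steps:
Mul(-86, Add(Add(-6, Mul(1, Pow(7, -1))), -71)) = Mul(-86, Add(Add(-6, Mul(1, Rational(1, 7))), -71)) = Mul(-86, Add(Add(-6, Rational(1, 7)), -71)) = Mul(-86, Add(Rational(-41, 7), -71)) = Mul(-86, Rational(-538, 7)) = Rational(46268, 7)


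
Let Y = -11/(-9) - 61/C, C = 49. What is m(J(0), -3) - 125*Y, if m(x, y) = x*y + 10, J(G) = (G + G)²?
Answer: 5660/441 ≈ 12.834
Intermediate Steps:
J(G) = 4*G² (J(G) = (2*G)² = 4*G²)
m(x, y) = 10 + x*y
Y = -10/441 (Y = -11/(-9) - 61/49 = -11*(-⅑) - 61*1/49 = 11/9 - 61/49 = -10/441 ≈ -0.022676)
m(J(0), -3) - 125*Y = (10 + (4*0²)*(-3)) - 125*(-10/441) = (10 + (4*0)*(-3)) + 1250/441 = (10 + 0*(-3)) + 1250/441 = (10 + 0) + 1250/441 = 10 + 1250/441 = 5660/441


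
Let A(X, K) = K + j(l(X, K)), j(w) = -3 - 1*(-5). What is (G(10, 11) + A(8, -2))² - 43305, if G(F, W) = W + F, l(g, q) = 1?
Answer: -42864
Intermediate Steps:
j(w) = 2 (j(w) = -3 + 5 = 2)
G(F, W) = F + W
A(X, K) = 2 + K (A(X, K) = K + 2 = 2 + K)
(G(10, 11) + A(8, -2))² - 43305 = ((10 + 11) + (2 - 2))² - 43305 = (21 + 0)² - 43305 = 21² - 43305 = 441 - 43305 = -42864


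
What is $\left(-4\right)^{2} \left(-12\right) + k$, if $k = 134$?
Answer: $-58$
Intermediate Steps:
$\left(-4\right)^{2} \left(-12\right) + k = \left(-4\right)^{2} \left(-12\right) + 134 = 16 \left(-12\right) + 134 = -192 + 134 = -58$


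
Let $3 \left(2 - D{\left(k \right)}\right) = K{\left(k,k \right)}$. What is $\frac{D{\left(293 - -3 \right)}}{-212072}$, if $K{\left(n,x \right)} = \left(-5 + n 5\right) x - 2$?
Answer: $\frac{54574}{79527} \approx 0.68623$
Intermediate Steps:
$K{\left(n,x \right)} = -2 + x \left(-5 + 5 n\right)$ ($K{\left(n,x \right)} = \left(-5 + 5 n\right) x - 2 = x \left(-5 + 5 n\right) - 2 = -2 + x \left(-5 + 5 n\right)$)
$D{\left(k \right)} = \frac{8}{3} - \frac{5 k^{2}}{3} + \frac{5 k}{3}$ ($D{\left(k \right)} = 2 - \frac{-2 - 5 k + 5 k k}{3} = 2 - \frac{-2 - 5 k + 5 k^{2}}{3} = 2 + \left(\frac{2}{3} - \frac{5 k^{2}}{3} + \frac{5 k}{3}\right) = \frac{8}{3} - \frac{5 k^{2}}{3} + \frac{5 k}{3}$)
$\frac{D{\left(293 - -3 \right)}}{-212072} = \frac{\frac{8}{3} - \frac{5 \left(293 - -3\right)^{2}}{3} + \frac{5 \left(293 - -3\right)}{3}}{-212072} = \left(\frac{8}{3} - \frac{5 \left(293 + 3\right)^{2}}{3} + \frac{5 \left(293 + 3\right)}{3}\right) \left(- \frac{1}{212072}\right) = \left(\frac{8}{3} - \frac{5 \cdot 296^{2}}{3} + \frac{5}{3} \cdot 296\right) \left(- \frac{1}{212072}\right) = \left(\frac{8}{3} - \frac{438080}{3} + \frac{1480}{3}\right) \left(- \frac{1}{212072}\right) = \left(- \frac{436592}{3}\right) \left(- \frac{1}{212072}\right) = \frac{54574}{79527}$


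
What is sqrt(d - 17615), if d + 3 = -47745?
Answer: I*sqrt(65363) ≈ 255.66*I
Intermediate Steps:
d = -47748 (d = -3 - 47745 = -47748)
sqrt(d - 17615) = sqrt(-47748 - 17615) = sqrt(-65363) = I*sqrt(65363)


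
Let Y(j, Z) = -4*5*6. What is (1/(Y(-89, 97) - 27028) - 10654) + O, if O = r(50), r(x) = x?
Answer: -287877393/27148 ≈ -10604.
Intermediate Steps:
O = 50
Y(j, Z) = -120 (Y(j, Z) = -20*6 = -120)
(1/(Y(-89, 97) - 27028) - 10654) + O = (1/(-120 - 27028) - 10654) + 50 = (1/(-27148) - 10654) + 50 = (-1/27148 - 10654) + 50 = -289234793/27148 + 50 = -287877393/27148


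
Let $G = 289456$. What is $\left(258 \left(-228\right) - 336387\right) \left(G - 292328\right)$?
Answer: $1135045992$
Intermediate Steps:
$\left(258 \left(-228\right) - 336387\right) \left(G - 292328\right) = \left(258 \left(-228\right) - 336387\right) \left(289456 - 292328\right) = \left(-58824 - 336387\right) \left(-2872\right) = \left(-395211\right) \left(-2872\right) = 1135045992$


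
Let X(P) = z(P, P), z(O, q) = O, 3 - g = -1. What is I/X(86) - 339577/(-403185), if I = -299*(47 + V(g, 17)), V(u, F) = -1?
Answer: -2758101434/17336955 ≈ -159.09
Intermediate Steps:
g = 4 (g = 3 - 1*(-1) = 3 + 1 = 4)
X(P) = P
I = -13754 (I = -299*(47 - 1) = -299*46 = -13754)
I/X(86) - 339577/(-403185) = -13754/86 - 339577/(-403185) = -13754*1/86 - 339577*(-1/403185) = -6877/43 + 339577/403185 = -2758101434/17336955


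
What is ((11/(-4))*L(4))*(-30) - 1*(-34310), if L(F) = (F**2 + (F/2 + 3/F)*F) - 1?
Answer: 36455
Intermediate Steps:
L(F) = -1 + F**2 + F*(F/2 + 3/F) (L(F) = (F**2 + (F*(1/2) + 3/F)*F) - 1 = (F**2 + (F/2 + 3/F)*F) - 1 = (F**2 + F*(F/2 + 3/F)) - 1 = -1 + F**2 + F*(F/2 + 3/F))
((11/(-4))*L(4))*(-30) - 1*(-34310) = ((11/(-4))*(2 + (3/2)*4**2))*(-30) - 1*(-34310) = ((11*(-1/4))*(2 + (3/2)*16))*(-30) + 34310 = -11*(2 + 24)/4*(-30) + 34310 = -11/4*26*(-30) + 34310 = -143/2*(-30) + 34310 = 2145 + 34310 = 36455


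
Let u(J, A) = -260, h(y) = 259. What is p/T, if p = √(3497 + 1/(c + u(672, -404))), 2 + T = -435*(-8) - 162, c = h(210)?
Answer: √874/1658 ≈ 0.017831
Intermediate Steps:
c = 259
T = 3316 (T = -2 + (-435*(-8) - 162) = -2 + (3480 - 162) = -2 + 3318 = 3316)
p = 2*√874 (p = √(3497 + 1/(259 - 260)) = √(3497 + 1/(-1)) = √(3497 - 1) = √3496 = 2*√874 ≈ 59.127)
p/T = (2*√874)/3316 = (2*√874)*(1/3316) = √874/1658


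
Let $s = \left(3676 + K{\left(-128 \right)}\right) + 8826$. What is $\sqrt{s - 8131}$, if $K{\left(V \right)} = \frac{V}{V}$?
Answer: $2 \sqrt{1093} \approx 66.121$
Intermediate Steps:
$K{\left(V \right)} = 1$
$s = 12503$ ($s = \left(3676 + 1\right) + 8826 = 3677 + 8826 = 12503$)
$\sqrt{s - 8131} = \sqrt{12503 - 8131} = \sqrt{4372} = 2 \sqrt{1093}$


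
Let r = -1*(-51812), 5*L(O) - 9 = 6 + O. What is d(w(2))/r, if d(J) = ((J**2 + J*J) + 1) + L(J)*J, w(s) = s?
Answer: 79/259060 ≈ 0.00030495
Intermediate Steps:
L(O) = 3 + O/5 (L(O) = 9/5 + (6 + O)/5 = 9/5 + (6/5 + O/5) = 3 + O/5)
d(J) = 1 + 2*J**2 + J*(3 + J/5) (d(J) = ((J**2 + J*J) + 1) + (3 + J/5)*J = ((J**2 + J**2) + 1) + J*(3 + J/5) = (2*J**2 + 1) + J*(3 + J/5) = (1 + 2*J**2) + J*(3 + J/5) = 1 + 2*J**2 + J*(3 + J/5))
r = 51812
d(w(2))/r = (1 + 3*2 + (11/5)*2**2)/51812 = (1 + 6 + (11/5)*4)*(1/51812) = (1 + 6 + 44/5)*(1/51812) = (79/5)*(1/51812) = 79/259060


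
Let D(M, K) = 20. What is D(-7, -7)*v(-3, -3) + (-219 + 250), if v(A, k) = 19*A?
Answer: -1109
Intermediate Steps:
D(-7, -7)*v(-3, -3) + (-219 + 250) = 20*(19*(-3)) + (-219 + 250) = 20*(-57) + 31 = -1140 + 31 = -1109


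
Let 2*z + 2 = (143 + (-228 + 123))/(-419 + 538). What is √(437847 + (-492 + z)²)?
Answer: √9639939271/119 ≈ 825.07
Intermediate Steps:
z = -100/119 (z = -1 + ((143 + (-228 + 123))/(-419 + 538))/2 = -1 + ((143 - 105)/119)/2 = -1 + (38*(1/119))/2 = -1 + (½)*(38/119) = -1 + 19/119 = -100/119 ≈ -0.84034)
√(437847 + (-492 + z)²) = √(437847 + (-492 - 100/119)²) = √(437847 + (-58648/119)²) = √(437847 + 3439587904/14161) = √(9639939271/14161) = √9639939271/119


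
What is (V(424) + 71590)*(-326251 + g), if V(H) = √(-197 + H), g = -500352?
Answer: -59176508770 - 826603*√227 ≈ -5.9189e+10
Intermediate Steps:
(V(424) + 71590)*(-326251 + g) = (√(-197 + 424) + 71590)*(-326251 - 500352) = (√227 + 71590)*(-826603) = (71590 + √227)*(-826603) = -59176508770 - 826603*√227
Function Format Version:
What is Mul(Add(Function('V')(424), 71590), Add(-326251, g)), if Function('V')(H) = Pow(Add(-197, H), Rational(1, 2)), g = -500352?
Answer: Add(-59176508770, Mul(-826603, Pow(227, Rational(1, 2)))) ≈ -5.9189e+10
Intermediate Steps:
Mul(Add(Function('V')(424), 71590), Add(-326251, g)) = Mul(Add(Pow(Add(-197, 424), Rational(1, 2)), 71590), Add(-326251, -500352)) = Mul(Add(Pow(227, Rational(1, 2)), 71590), -826603) = Mul(Add(71590, Pow(227, Rational(1, 2))), -826603) = Add(-59176508770, Mul(-826603, Pow(227, Rational(1, 2))))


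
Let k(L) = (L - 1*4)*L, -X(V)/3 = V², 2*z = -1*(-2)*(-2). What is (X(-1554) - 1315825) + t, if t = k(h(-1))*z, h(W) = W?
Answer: -8560583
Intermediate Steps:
z = -2 (z = (-1*(-2)*(-2))/2 = (2*(-2))/2 = (½)*(-4) = -2)
X(V) = -3*V²
k(L) = L*(-4 + L) (k(L) = (L - 4)*L = (-4 + L)*L = L*(-4 + L))
t = -10 (t = -(-4 - 1)*(-2) = -1*(-5)*(-2) = 5*(-2) = -10)
(X(-1554) - 1315825) + t = (-3*(-1554)² - 1315825) - 10 = (-3*2414916 - 1315825) - 10 = (-7244748 - 1315825) - 10 = -8560573 - 10 = -8560583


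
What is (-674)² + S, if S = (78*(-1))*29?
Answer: 452014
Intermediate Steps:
S = -2262 (S = -78*29 = -2262)
(-674)² + S = (-674)² - 2262 = 454276 - 2262 = 452014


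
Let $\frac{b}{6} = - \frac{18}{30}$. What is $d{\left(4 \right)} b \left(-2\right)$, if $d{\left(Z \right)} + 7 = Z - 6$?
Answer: $- \frac{324}{5} \approx -64.8$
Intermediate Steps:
$b = - \frac{18}{5}$ ($b = 6 \left(- \frac{18}{30}\right) = 6 \left(\left(-18\right) \frac{1}{30}\right) = 6 \left(- \frac{3}{5}\right) = - \frac{18}{5} \approx -3.6$)
$d{\left(Z \right)} = -13 + Z$ ($d{\left(Z \right)} = -7 + \left(Z - 6\right) = -7 + \left(-6 + Z\right) = -13 + Z$)
$d{\left(4 \right)} b \left(-2\right) = \left(-13 + 4\right) \left(- \frac{18}{5}\right) \left(-2\right) = \left(-9\right) \left(- \frac{18}{5}\right) \left(-2\right) = \frac{162}{5} \left(-2\right) = - \frac{324}{5}$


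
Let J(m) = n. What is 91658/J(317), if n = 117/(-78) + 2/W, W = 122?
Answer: -11182276/181 ≈ -61781.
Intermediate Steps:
n = -181/122 (n = 117/(-78) + 2/122 = 117*(-1/78) + 2*(1/122) = -3/2 + 1/61 = -181/122 ≈ -1.4836)
J(m) = -181/122
91658/J(317) = 91658/(-181/122) = 91658*(-122/181) = -11182276/181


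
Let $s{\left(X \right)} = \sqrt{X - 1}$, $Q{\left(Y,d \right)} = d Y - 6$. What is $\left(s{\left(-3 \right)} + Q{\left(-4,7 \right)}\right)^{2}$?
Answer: $1152 - 136 i \approx 1152.0 - 136.0 i$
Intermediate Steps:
$Q{\left(Y,d \right)} = -6 + Y d$ ($Q{\left(Y,d \right)} = Y d - 6 = -6 + Y d$)
$s{\left(X \right)} = \sqrt{-1 + X}$
$\left(s{\left(-3 \right)} + Q{\left(-4,7 \right)}\right)^{2} = \left(\sqrt{-1 - 3} - 34\right)^{2} = \left(\sqrt{-4} - 34\right)^{2} = \left(2 i - 34\right)^{2} = \left(-34 + 2 i\right)^{2}$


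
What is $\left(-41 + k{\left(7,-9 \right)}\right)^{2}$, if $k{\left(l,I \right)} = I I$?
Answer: $1600$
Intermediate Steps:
$k{\left(l,I \right)} = I^{2}$
$\left(-41 + k{\left(7,-9 \right)}\right)^{2} = \left(-41 + \left(-9\right)^{2}\right)^{2} = \left(-41 + 81\right)^{2} = 40^{2} = 1600$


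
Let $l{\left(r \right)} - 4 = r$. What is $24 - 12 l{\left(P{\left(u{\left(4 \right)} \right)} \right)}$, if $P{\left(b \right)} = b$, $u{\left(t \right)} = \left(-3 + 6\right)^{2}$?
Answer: $-132$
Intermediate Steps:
$u{\left(t \right)} = 9$ ($u{\left(t \right)} = 3^{2} = 9$)
$l{\left(r \right)} = 4 + r$
$24 - 12 l{\left(P{\left(u{\left(4 \right)} \right)} \right)} = 24 - 12 \left(4 + 9\right) = 24 - 156 = -132$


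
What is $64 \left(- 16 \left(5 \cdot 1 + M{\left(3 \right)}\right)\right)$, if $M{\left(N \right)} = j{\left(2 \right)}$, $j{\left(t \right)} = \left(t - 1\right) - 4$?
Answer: $-2048$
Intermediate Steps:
$j{\left(t \right)} = -5 + t$ ($j{\left(t \right)} = \left(-1 + t\right) - 4 = -5 + t$)
$M{\left(N \right)} = -3$ ($M{\left(N \right)} = -5 + 2 = -3$)
$64 \left(- 16 \left(5 \cdot 1 + M{\left(3 \right)}\right)\right) = 64 \left(- 16 \left(5 \cdot 1 - 3\right)\right) = 64 \left(- 16 \left(5 - 3\right)\right) = 64 \left(\left(-16\right) 2\right) = 64 \left(-32\right) = -2048$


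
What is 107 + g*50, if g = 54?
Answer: 2807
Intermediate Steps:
107 + g*50 = 107 + 54*50 = 107 + 2700 = 2807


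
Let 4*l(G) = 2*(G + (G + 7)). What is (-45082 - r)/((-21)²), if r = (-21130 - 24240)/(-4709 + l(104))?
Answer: -414980386/4058523 ≈ -102.25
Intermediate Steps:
l(G) = 7/2 + G (l(G) = (2*(G + (G + 7)))/4 = (2*(G + (7 + G)))/4 = (2*(7 + 2*G))/4 = (14 + 4*G)/4 = 7/2 + G)
r = 90740/9203 (r = (-21130 - 24240)/(-4709 + (7/2 + 104)) = -45370/(-4709 + 215/2) = -45370/(-9203/2) = -45370*(-2/9203) = 90740/9203 ≈ 9.8598)
(-45082 - r)/((-21)²) = (-45082 - 1*90740/9203)/((-21)²) = (-45082 - 90740/9203)/441 = -414980386/9203*1/441 = -414980386/4058523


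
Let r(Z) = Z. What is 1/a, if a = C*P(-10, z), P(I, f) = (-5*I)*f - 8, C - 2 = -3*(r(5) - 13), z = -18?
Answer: -1/23608 ≈ -4.2359e-5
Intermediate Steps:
C = 26 (C = 2 - 3*(5 - 13) = 2 - 3*(-8) = 2 + 24 = 26)
P(I, f) = -8 - 5*I*f (P(I, f) = -5*I*f - 8 = -8 - 5*I*f)
a = -23608 (a = 26*(-8 - 5*(-10)*(-18)) = 26*(-8 - 900) = 26*(-908) = -23608)
1/a = 1/(-23608) = -1/23608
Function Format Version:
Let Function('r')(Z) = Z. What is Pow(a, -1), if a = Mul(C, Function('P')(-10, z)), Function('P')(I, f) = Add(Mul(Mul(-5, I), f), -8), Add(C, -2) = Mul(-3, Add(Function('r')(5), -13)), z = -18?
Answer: Rational(-1, 23608) ≈ -4.2359e-5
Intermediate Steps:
C = 26 (C = Add(2, Mul(-3, Add(5, -13))) = Add(2, Mul(-3, -8)) = Add(2, 24) = 26)
Function('P')(I, f) = Add(-8, Mul(-5, I, f)) (Function('P')(I, f) = Add(Mul(-5, I, f), -8) = Add(-8, Mul(-5, I, f)))
a = -23608 (a = Mul(26, Add(-8, Mul(-5, -10, -18))) = Mul(26, Add(-8, -900)) = Mul(26, -908) = -23608)
Pow(a, -1) = Pow(-23608, -1) = Rational(-1, 23608)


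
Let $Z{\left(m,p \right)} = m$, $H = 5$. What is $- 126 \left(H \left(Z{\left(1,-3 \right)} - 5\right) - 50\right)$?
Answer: $8820$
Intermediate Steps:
$- 126 \left(H \left(Z{\left(1,-3 \right)} - 5\right) - 50\right) = - 126 \left(5 \left(1 - 5\right) - 50\right) = - 126 \left(5 \left(-4\right) - 50\right) = - 126 \left(-20 - 50\right) = \left(-126\right) \left(-70\right) = 8820$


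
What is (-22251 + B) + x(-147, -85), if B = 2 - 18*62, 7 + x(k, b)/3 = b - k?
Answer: -23200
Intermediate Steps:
x(k, b) = -21 - 3*k + 3*b (x(k, b) = -21 + 3*(b - k) = -21 + (-3*k + 3*b) = -21 - 3*k + 3*b)
B = -1114 (B = 2 - 1116 = -1114)
(-22251 + B) + x(-147, -85) = (-22251 - 1114) + (-21 - 3*(-147) + 3*(-85)) = -23365 + (-21 + 441 - 255) = -23365 + 165 = -23200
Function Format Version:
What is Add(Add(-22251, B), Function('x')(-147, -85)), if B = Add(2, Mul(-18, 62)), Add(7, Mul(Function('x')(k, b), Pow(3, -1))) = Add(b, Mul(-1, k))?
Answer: -23200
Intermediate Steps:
Function('x')(k, b) = Add(-21, Mul(-3, k), Mul(3, b)) (Function('x')(k, b) = Add(-21, Mul(3, Add(b, Mul(-1, k)))) = Add(-21, Add(Mul(-3, k), Mul(3, b))) = Add(-21, Mul(-3, k), Mul(3, b)))
B = -1114 (B = Add(2, -1116) = -1114)
Add(Add(-22251, B), Function('x')(-147, -85)) = Add(Add(-22251, -1114), Add(-21, Mul(-3, -147), Mul(3, -85))) = Add(-23365, Add(-21, 441, -255)) = Add(-23365, 165) = -23200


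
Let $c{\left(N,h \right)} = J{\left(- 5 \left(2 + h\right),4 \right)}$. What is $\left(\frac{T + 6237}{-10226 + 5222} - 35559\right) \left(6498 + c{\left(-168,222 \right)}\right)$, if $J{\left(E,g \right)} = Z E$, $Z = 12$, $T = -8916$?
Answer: $\frac{68623427483}{278} \approx 2.4685 \cdot 10^{8}$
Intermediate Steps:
$J{\left(E,g \right)} = 12 E$
$c{\left(N,h \right)} = -120 - 60 h$ ($c{\left(N,h \right)} = 12 \left(- 5 \left(2 + h\right)\right) = 12 \left(-10 - 5 h\right) = -120 - 60 h$)
$\left(\frac{T + 6237}{-10226 + 5222} - 35559\right) \left(6498 + c{\left(-168,222 \right)}\right) = \left(\frac{-8916 + 6237}{-10226 + 5222} - 35559\right) \left(6498 - 13440\right) = \left(- \frac{2679}{-5004} - 35559\right) \left(6498 - 13440\right) = \left(\left(-2679\right) \left(- \frac{1}{5004}\right) - 35559\right) \left(6498 - 13440\right) = \left(\frac{893}{1668} - 35559\right) \left(-6942\right) = \left(- \frac{59311519}{1668}\right) \left(-6942\right) = \frac{68623427483}{278}$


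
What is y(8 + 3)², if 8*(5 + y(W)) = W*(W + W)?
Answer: 10201/16 ≈ 637.56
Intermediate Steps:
y(W) = -5 + W²/4 (y(W) = -5 + (W*(W + W))/8 = -5 + (W*(2*W))/8 = -5 + (2*W²)/8 = -5 + W²/4)
y(8 + 3)² = (-5 + (8 + 3)²/4)² = (-5 + (¼)*11²)² = (-5 + (¼)*121)² = (-5 + 121/4)² = (101/4)² = 10201/16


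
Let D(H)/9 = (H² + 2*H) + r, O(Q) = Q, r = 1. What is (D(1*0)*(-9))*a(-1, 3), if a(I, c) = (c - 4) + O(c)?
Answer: -162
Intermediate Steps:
a(I, c) = -4 + 2*c (a(I, c) = (c - 4) + c = (-4 + c) + c = -4 + 2*c)
D(H) = 9 + 9*H² + 18*H (D(H) = 9*((H² + 2*H) + 1) = 9*(1 + H² + 2*H) = 9 + 9*H² + 18*H)
(D(1*0)*(-9))*a(-1, 3) = ((9 + 9*(1*0)² + 18*(1*0))*(-9))*(-4 + 2*3) = ((9 + 9*0² + 18*0)*(-9))*(-4 + 6) = ((9 + 9*0 + 0)*(-9))*2 = ((9 + 0 + 0)*(-9))*2 = (9*(-9))*2 = -81*2 = -162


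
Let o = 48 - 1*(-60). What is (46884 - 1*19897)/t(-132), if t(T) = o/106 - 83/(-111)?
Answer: 158764521/10393 ≈ 15276.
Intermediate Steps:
o = 108 (o = 48 + 60 = 108)
t(T) = 10393/5883 (t(T) = 108/106 - 83/(-111) = 108*(1/106) - 83*(-1/111) = 54/53 + 83/111 = 10393/5883)
(46884 - 1*19897)/t(-132) = (46884 - 1*19897)/(10393/5883) = (46884 - 19897)*(5883/10393) = 26987*(5883/10393) = 158764521/10393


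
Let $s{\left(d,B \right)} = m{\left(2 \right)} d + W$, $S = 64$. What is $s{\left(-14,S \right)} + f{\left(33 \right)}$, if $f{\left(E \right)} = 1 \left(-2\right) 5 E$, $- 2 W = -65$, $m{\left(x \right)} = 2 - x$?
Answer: $- \frac{595}{2} \approx -297.5$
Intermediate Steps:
$W = \frac{65}{2}$ ($W = \left(- \frac{1}{2}\right) \left(-65\right) = \frac{65}{2} \approx 32.5$)
$f{\left(E \right)} = - 10 E$ ($f{\left(E \right)} = \left(-2\right) 5 E = - 10 E$)
$s{\left(d,B \right)} = \frac{65}{2}$ ($s{\left(d,B \right)} = \left(2 - 2\right) d + \frac{65}{2} = 0 d + \frac{65}{2} = 0 + \frac{65}{2} = \frac{65}{2}$)
$s{\left(-14,S \right)} + f{\left(33 \right)} = \frac{65}{2} - 330 = - \frac{595}{2}$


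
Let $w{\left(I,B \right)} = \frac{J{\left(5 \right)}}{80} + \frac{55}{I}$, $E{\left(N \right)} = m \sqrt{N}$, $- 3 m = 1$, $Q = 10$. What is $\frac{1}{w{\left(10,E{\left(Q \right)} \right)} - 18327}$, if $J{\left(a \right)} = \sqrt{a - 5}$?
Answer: $- \frac{2}{36643} \approx -5.4581 \cdot 10^{-5}$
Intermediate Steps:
$m = - \frac{1}{3}$ ($m = \left(- \frac{1}{3}\right) 1 = - \frac{1}{3} \approx -0.33333$)
$J{\left(a \right)} = \sqrt{-5 + a}$
$E{\left(N \right)} = - \frac{\sqrt{N}}{3}$
$w{\left(I,B \right)} = \frac{55}{I}$ ($w{\left(I,B \right)} = \frac{\sqrt{-5 + 5}}{80} + \frac{55}{I} = \sqrt{0} \cdot \frac{1}{80} + \frac{55}{I} = 0 \cdot \frac{1}{80} + \frac{55}{I} = 0 + \frac{55}{I} = \frac{55}{I}$)
$\frac{1}{w{\left(10,E{\left(Q \right)} \right)} - 18327} = \frac{1}{\frac{55}{10} - 18327} = \frac{1}{55 \cdot \frac{1}{10} - 18327} = \frac{1}{\frac{11}{2} - 18327} = \frac{1}{- \frac{36643}{2}} = - \frac{2}{36643}$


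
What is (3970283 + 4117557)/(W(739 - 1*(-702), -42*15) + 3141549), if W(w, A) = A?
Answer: 8087840/3140919 ≈ 2.5750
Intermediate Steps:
(3970283 + 4117557)/(W(739 - 1*(-702), -42*15) + 3141549) = (3970283 + 4117557)/(-42*15 + 3141549) = 8087840/(-630 + 3141549) = 8087840/3140919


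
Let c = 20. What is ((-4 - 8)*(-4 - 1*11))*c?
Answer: 3600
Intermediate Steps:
((-4 - 8)*(-4 - 1*11))*c = ((-4 - 8)*(-4 - 1*11))*20 = -12*(-4 - 11)*20 = -12*(-15)*20 = 180*20 = 3600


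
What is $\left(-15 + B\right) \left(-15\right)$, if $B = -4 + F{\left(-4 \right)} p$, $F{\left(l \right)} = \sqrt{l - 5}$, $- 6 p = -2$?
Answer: $285 - 15 i \approx 285.0 - 15.0 i$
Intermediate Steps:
$p = \frac{1}{3}$ ($p = \left(- \frac{1}{6}\right) \left(-2\right) = \frac{1}{3} \approx 0.33333$)
$F{\left(l \right)} = \sqrt{-5 + l}$
$B = -4 + i$ ($B = -4 + \sqrt{-5 - 4} \cdot \frac{1}{3} = -4 + \sqrt{-9} \cdot \frac{1}{3} = -4 + 3 i \frac{1}{3} = -4 + i \approx -4.0 + 1.0 i$)
$\left(-15 + B\right) \left(-15\right) = \left(-15 - \left(4 - i\right)\right) \left(-15\right) = \left(-19 + i\right) \left(-15\right) = 285 - 15 i$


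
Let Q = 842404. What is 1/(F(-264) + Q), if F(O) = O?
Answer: 1/842140 ≈ 1.1875e-6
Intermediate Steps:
1/(F(-264) + Q) = 1/(-264 + 842404) = 1/842140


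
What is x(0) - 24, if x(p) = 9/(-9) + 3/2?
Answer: -47/2 ≈ -23.500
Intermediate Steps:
x(p) = ½ (x(p) = 9*(-⅑) + 3*(½) = -1 + 3/2 = ½)
x(0) - 24 = ½ - 24 = -47/2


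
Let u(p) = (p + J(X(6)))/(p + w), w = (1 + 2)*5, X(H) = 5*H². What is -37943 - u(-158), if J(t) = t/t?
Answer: -5426006/143 ≈ -37944.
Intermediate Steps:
w = 15 (w = 3*5 = 15)
J(t) = 1
u(p) = (1 + p)/(15 + p) (u(p) = (p + 1)/(p + 15) = (1 + p)/(15 + p))
-37943 - u(-158) = -37943 - (1 - 158)/(15 - 158) = -37943 - (-157)/(-143) = -37943 - (-1)*(-157)/143 = -37943 - 1*157/143 = -37943 - 157/143 = -5426006/143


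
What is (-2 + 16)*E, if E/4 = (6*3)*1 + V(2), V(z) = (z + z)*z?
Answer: 1456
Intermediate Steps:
V(z) = 2*z² (V(z) = (2*z)*z = 2*z²)
E = 104 (E = 4*((6*3)*1 + 2*2²) = 4*(18*1 + 2*4) = 4*(18 + 8) = 4*26 = 104)
(-2 + 16)*E = (-2 + 16)*104 = 14*104 = 1456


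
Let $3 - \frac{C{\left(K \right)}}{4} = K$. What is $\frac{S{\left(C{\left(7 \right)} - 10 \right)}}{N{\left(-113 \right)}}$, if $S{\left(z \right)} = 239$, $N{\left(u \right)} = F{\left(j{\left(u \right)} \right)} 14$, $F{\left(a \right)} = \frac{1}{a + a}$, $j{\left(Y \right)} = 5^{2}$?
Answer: $\frac{5975}{7} \approx 853.57$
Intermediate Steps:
$C{\left(K \right)} = 12 - 4 K$
$j{\left(Y \right)} = 25$
$F{\left(a \right)} = \frac{1}{2 a}$
$N{\left(u \right)} = \frac{7}{25}$ ($N{\left(u \right)} = \frac{1}{2 \cdot 25} \cdot 14 = \frac{1}{2} \cdot \frac{1}{25} \cdot 14 = \frac{1}{50} \cdot 14 = \frac{7}{25}$)
$\frac{S{\left(C{\left(7 \right)} - 10 \right)}}{N{\left(-113 \right)}} = \frac{239}{\frac{7}{25}} = 239 \cdot \frac{25}{7} = \frac{5975}{7}$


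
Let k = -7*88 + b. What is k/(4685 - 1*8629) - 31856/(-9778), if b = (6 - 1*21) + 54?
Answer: 65640985/19282216 ≈ 3.4042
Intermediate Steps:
b = 39 (b = (6 - 21) + 54 = -15 + 54 = 39)
k = -577 (k = -7*88 + 39 = -616 + 39 = -577)
k/(4685 - 1*8629) - 31856/(-9778) = -577/(4685 - 1*8629) - 31856/(-9778) = -577/(4685 - 8629) - 31856*(-1/9778) = -577/(-3944) + 15928/4889 = -577*(-1/3944) + 15928/4889 = 577/3944 + 15928/4889 = 65640985/19282216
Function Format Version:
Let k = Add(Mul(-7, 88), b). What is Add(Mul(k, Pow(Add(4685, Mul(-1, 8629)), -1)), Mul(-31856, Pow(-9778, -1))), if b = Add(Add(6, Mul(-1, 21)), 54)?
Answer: Rational(65640985, 19282216) ≈ 3.4042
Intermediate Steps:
b = 39 (b = Add(Add(6, -21), 54) = Add(-15, 54) = 39)
k = -577 (k = Add(Mul(-7, 88), 39) = Add(-616, 39) = -577)
Add(Mul(k, Pow(Add(4685, Mul(-1, 8629)), -1)), Mul(-31856, Pow(-9778, -1))) = Add(Mul(-577, Pow(Add(4685, Mul(-1, 8629)), -1)), Mul(-31856, Pow(-9778, -1))) = Add(Mul(-577, Pow(Add(4685, -8629), -1)), Mul(-31856, Rational(-1, 9778))) = Add(Mul(-577, Pow(-3944, -1)), Rational(15928, 4889)) = Add(Mul(-577, Rational(-1, 3944)), Rational(15928, 4889)) = Add(Rational(577, 3944), Rational(15928, 4889)) = Rational(65640985, 19282216)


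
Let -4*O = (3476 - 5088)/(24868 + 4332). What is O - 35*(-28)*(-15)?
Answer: -429239597/29200 ≈ -14700.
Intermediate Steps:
O = 403/29200 (O = -(3476 - 5088)/(4*(24868 + 4332)) = -(-403)/29200 = -1/4*(-403/7300) = 403/29200 ≈ 0.013801)
O - 35*(-28)*(-15) = 403/29200 - 35*(-28)*(-15) = 403/29200 - (-980)*(-15) = 403/29200 - 1*14700 = 403/29200 - 14700 = -429239597/29200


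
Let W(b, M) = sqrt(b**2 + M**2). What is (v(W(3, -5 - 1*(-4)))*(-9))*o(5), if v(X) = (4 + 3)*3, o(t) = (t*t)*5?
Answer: -23625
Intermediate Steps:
o(t) = 5*t**2 (o(t) = t**2*5 = 5*t**2)
W(b, M) = sqrt(M**2 + b**2)
v(X) = 21 (v(X) = 7*3 = 21)
(v(W(3, -5 - 1*(-4)))*(-9))*o(5) = (21*(-9))*(5*5**2) = -945*25 = -189*125 = -23625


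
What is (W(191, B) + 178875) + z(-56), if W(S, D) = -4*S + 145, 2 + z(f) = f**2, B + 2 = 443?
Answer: 181390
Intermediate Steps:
B = 441 (B = -2 + 443 = 441)
z(f) = -2 + f**2
W(S, D) = 145 - 4*S
(W(191, B) + 178875) + z(-56) = ((145 - 4*191) + 178875) + (-2 + (-56)**2) = ((145 - 764) + 178875) + (-2 + 3136) = (-619 + 178875) + 3134 = 178256 + 3134 = 181390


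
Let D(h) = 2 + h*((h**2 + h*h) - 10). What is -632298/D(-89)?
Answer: 105383/234841 ≈ 0.44874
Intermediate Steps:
D(h) = 2 + h*(-10 + 2*h**2) (D(h) = 2 + h*((h**2 + h**2) - 10) = 2 + h*(2*h**2 - 10) = 2 + h*(-10 + 2*h**2))
-632298/D(-89) = -632298/(2 - 10*(-89) + 2*(-89)**3) = -632298/(2 + 890 + 2*(-704969)) = -632298/(2 + 890 - 1409938) = -632298/(-1409046) = -632298*(-1/1409046) = 105383/234841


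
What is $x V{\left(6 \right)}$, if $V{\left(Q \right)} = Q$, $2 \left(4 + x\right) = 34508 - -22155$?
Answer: $169965$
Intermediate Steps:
$x = \frac{56655}{2}$ ($x = -4 + \frac{34508 - -22155}{2} = -4 + \frac{34508 + 22155}{2} = -4 + \frac{1}{2} \cdot 56663 = -4 + \frac{56663}{2} = \frac{56655}{2} \approx 28328.0$)
$x V{\left(6 \right)} = \frac{56655}{2} \cdot 6 = 169965$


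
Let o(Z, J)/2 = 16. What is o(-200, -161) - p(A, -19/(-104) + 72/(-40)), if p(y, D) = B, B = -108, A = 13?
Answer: 140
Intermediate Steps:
p(y, D) = -108
o(Z, J) = 32 (o(Z, J) = 2*16 = 32)
o(-200, -161) - p(A, -19/(-104) + 72/(-40)) = 32 - 1*(-108) = 32 + 108 = 140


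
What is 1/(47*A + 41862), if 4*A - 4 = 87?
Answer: 4/171725 ≈ 2.3293e-5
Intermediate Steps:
A = 91/4 (A = 1 + (¼)*87 = 1 + 87/4 = 91/4 ≈ 22.750)
1/(47*A + 41862) = 1/(47*(91/4) + 41862) = 1/(4277/4 + 41862) = 1/(171725/4) = 4/171725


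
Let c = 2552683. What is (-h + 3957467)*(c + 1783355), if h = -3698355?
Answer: 33195935113236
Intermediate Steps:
(-h + 3957467)*(c + 1783355) = (-1*(-3698355) + 3957467)*(2552683 + 1783355) = (3698355 + 3957467)*4336038 = 7655822*4336038 = 33195935113236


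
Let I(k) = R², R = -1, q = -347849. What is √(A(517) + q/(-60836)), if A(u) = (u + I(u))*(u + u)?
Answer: √495582823666529/30418 ≈ 731.86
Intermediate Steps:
I(k) = 1 (I(k) = (-1)² = 1)
A(u) = 2*u*(1 + u) (A(u) = (u + 1)*(u + u) = (1 + u)*(2*u) = 2*u*(1 + u))
√(A(517) + q/(-60836)) = √(2*517*(1 + 517) - 347849/(-60836)) = √(2*517*518 - 347849*(-1/60836)) = √(535612 + 347849/60836) = √(32584839481/60836) = √495582823666529/30418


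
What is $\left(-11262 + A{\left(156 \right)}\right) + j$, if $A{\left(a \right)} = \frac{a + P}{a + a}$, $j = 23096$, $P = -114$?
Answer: $\frac{615375}{52} \approx 11834.0$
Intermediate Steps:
$A{\left(a \right)} = \frac{-114 + a}{2 a}$ ($A{\left(a \right)} = \frac{a - 114}{a + a} = \frac{-114 + a}{2 a}$)
$\left(-11262 + A{\left(156 \right)}\right) + j = \left(-11262 + \frac{-114 + 156}{2 \cdot 156}\right) + 23096 = \left(-11262 + \frac{1}{2} \cdot \frac{1}{156} \cdot 42\right) + 23096 = \left(-11262 + \frac{7}{52}\right) + 23096 = - \frac{585617}{52} + 23096 = \frac{615375}{52}$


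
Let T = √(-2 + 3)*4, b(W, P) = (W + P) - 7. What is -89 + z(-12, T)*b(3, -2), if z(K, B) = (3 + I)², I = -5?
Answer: -113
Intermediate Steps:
b(W, P) = -7 + P + W (b(W, P) = (P + W) - 7 = -7 + P + W)
T = 4 (T = √1*4 = 1*4 = 4)
z(K, B) = 4 (z(K, B) = (3 - 5)² = (-2)² = 4)
-89 + z(-12, T)*b(3, -2) = -89 + 4*(-7 - 2 + 3) = -89 + 4*(-6) = -89 - 24 = -113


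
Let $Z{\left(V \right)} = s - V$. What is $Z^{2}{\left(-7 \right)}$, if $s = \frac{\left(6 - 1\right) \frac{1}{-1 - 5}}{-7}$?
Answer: $\frac{89401}{1764} \approx 50.681$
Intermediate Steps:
$s = \frac{5}{42}$ ($s = \frac{5}{-6} \left(- \frac{1}{7}\right) = 5 \left(- \frac{1}{6}\right) \left(- \frac{1}{7}\right) = \left(- \frac{5}{6}\right) \left(- \frac{1}{7}\right) = \frac{5}{42} \approx 0.11905$)
$Z{\left(V \right)} = \frac{5}{42} - V$
$Z^{2}{\left(-7 \right)} = \left(\frac{5}{42} - -7\right)^{2} = \left(\frac{5}{42} + 7\right)^{2} = \left(\frac{299}{42}\right)^{2} = \frac{89401}{1764}$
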